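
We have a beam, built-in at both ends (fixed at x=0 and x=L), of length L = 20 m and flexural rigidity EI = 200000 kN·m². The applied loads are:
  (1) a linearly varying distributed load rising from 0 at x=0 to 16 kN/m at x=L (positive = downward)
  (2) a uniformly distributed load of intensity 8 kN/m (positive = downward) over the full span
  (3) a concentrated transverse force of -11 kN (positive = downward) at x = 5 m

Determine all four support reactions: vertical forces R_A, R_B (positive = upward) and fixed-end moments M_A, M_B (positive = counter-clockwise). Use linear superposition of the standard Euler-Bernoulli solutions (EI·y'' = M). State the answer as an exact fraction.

Load 1 — triangular load w₀=16 kN/m (0→w₀ over full span):
  R_A = 3w₀L/20 = 3·16·20/20 = 48 kN
  M_A = w₀L²/30 = 16·20²/30 = 640/3 kN·m
  R_B = 7w₀L/20 = 7·16·20/20 = 112 kN
  M_B = -w₀L²/20 = -16·20²/20 = -320 kN·m
Load 2 — uniform load w=8 kN/m over full span:
  R_A = wL/2 = 8·20/2 = 80 kN
  M_A = wL²/12 = 8·20²/12 = 800/3 kN·m
  R_B = wL/2 = 8·20/2 = 80 kN
  M_B = -wL²/12 = -8·20²/12 = -800/3 kN·m
Load 3 — point force P=-11 kN at a=5 m (b=L-a=15):
  R_A = Pb²(3a+b)/L³ = (-11)·15²·(3·5+15)/20³ = -297/32 kN
  M_A = Pab²/L² = (-11)·5·15²/20² = -495/16 kN·m
  R_B = Pa²(a+3b)/L³ = (-11)·5²·(5+3·15)/20³ = -55/32 kN
  M_B = -Pa²b/L² = -(-11)·5²·15/20² = 165/16 kN·m
Superposition: R_A = 3799/32 kN, M_A = 7185/16 kN·m, R_B = 6089/32 kN, M_B = -27665/48 kN·m

R_A = 3799/32 kN, M_A = 7185/16 kN·m, R_B = 6089/32 kN, M_B = -27665/48 kN·m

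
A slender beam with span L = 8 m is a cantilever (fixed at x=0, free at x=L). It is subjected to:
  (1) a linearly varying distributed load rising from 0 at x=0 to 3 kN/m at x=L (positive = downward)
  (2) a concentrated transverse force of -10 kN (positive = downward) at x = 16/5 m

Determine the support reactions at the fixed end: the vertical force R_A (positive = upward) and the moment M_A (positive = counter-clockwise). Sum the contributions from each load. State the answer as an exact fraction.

Load 1 — triangular load w₀=3 kN/m (0→w₀ over full span):
  R_A = w₀L/2 = 3·8/2 = 12 kN
  M_A = w₀L²/3 = 3·8²/3 = 64 kN·m
Load 2 — point force P=-10 kN at a=16/5 m (b=L-a=24/5):
  R_A = P = (-10) = -10 kN
  M_A = Pa = (-10)·(16/5) = -32 kN·m
Superposition: R_A = 2 kN, M_A = 32 kN·m

R_A = 2 kN, M_A = 32 kN·m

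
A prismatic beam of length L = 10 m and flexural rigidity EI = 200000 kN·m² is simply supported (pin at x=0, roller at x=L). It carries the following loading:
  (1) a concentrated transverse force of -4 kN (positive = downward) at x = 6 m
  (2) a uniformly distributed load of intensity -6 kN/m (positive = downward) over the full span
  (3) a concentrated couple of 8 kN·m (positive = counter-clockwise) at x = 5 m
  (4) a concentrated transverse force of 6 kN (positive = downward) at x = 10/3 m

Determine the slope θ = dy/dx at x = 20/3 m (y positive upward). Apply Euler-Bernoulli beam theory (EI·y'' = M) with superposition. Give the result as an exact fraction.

θ(20/3) = -1907/3375000 rad

Load 1 — point force P=-4 kN at a=6 m (b=L-a=4):
  θ_1 = -Pa(2L²-6Lx+3x²+a²)/(6LEI)  [x>a] = -(-4)·6·(2·10²-6·10·(20/3)+3·(20/3)²+6²)/(6·10·200000) = -23/375000 rad
Load 2 — uniform load w=-6 kN/m over full span:
  θ_2 = -w(L³-6Lx²+4x³)/(24EI) = -(-6)·(10³-6·10·(20/3)²+4·(20/3)³)/(24·200000) = -13/21600 rad
Load 3 — applied couple M₀=8 kN·m at a=5 m (b=L-a=5):
  θ_3 = (M₀x²/(2L)-M₀(x-a)+C₁)/EI  [x>a] with C₁=M₀(3b²-L²)/(6L)=-10/3 = (8·(20/3)²/(2·10)-8·((20/3)-5)+(-10/3))/200000 = 1/180000 rad
Load 4 — point force P=6 kN at a=10/3 m (b=L-a=20/3):
  θ_4 = -Pa(2L²-6Lx+3x²+a²)/(6LEI)  [x>a] = -6·(10/3)·(2·10²-6·10·(20/3)+3·(20/3)²+(10/3)²)/(6·10·200000) = 1/10800 rad
Superposition: θ = Σ θ_i = -1907/3375000 rad ≈ -0.000565 rad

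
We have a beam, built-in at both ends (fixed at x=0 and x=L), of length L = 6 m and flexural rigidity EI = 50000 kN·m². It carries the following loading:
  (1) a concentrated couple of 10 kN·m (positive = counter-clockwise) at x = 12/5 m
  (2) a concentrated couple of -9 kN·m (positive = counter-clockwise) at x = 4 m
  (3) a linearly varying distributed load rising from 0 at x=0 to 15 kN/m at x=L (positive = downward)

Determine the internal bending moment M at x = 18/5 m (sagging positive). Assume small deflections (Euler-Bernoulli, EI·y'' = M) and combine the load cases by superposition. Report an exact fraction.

Load 1 — applied couple M₀=10 kN·m at a=12/5 m (b=L-a=18/5):
  M_1 = R_Ax - M_A - M₀  [x>a] with R_A=12/5, M_A=6/5 = (12/5)·(18/5) - (6/5) - 10 = -64/25 kN·m
Load 2 — applied couple M₀=-9 kN·m at a=4 m (b=L-a=2):
  M_2 = R_Ax - M_A  [x≤a] with R_A=-2, M_A=-3 = (-2)·(18/5) - (-3) = -21/5 kN·m
Load 3 — triangular load w₀=15 kN/m (0→w₀ over full span):
  M_3 = 3w₀Lx/20 - w₀L²/30 - w₀x³/(6L) = 3·15·6·(18/5)/20 - 15·6²/30 - 15·(18/5)³/(6·6) = 279/25 kN·m
Superposition: M = Σ M_i = 22/5 kN·m ≈ 4.400000 kN·m

M(18/5) = 22/5 kN·m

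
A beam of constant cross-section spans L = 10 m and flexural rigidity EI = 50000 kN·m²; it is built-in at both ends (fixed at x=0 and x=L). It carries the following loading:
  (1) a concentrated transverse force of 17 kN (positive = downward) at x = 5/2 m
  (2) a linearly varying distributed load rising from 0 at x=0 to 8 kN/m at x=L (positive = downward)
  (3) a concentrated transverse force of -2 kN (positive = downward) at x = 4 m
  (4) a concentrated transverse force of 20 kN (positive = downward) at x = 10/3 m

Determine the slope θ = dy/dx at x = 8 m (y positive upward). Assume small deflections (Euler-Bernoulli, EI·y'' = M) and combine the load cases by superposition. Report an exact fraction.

Load 1 — point force P=17 kN at a=5/2 m (b=L-a=15/2):
  θ_1 = Pa²(L-x)(2bL-(3b+a)(L-x))/(2L³EI)  [x>a] = 17·(5/2)²·(10-8)·(2·(15/2)·10-(3·(15/2)+(5/2))·(10-8))/(2·10³·50000) = 17/80000 rad
Load 2 — triangular load w₀=8 kN/m (0→w₀ over full span):
  θ_2 = -w₀(2x(L-x)(L-2x)(x+2L)+x²(L-x)²)/(120LEI) = -8·(2·8·(10-8)·(10-2·8)·(8+2·10)+8²·(10-8)²)/(120·10·50000) = 32/46875 rad
Load 3 — point force P=-2 kN at a=4 m (b=L-a=6):
  θ_3 = Pa²(L-x)(2bL-(3b+a)(L-x))/(2L³EI)  [x>a] = (-2)·4²·(10-8)·(2·6·10-(3·6+4)·(10-8))/(2·10³·50000) = -19/390625 rad
Load 4 — point force P=20 kN at a=10/3 m (b=L-a=20/3):
  θ_4 = Pa²(L-x)(2bL-(3b+a)(L-x))/(2L³EI)  [x>a] = 20·(10/3)²·(10-8)·(2·(20/3)·10-(3·(20/3)+(10/3))·(10-8))/(2·10³·50000) = 13/33750 rad
Superposition: θ = Σ θ_i = 1662811/1350000000 rad ≈ 0.001232 rad

θ(8) = 1662811/1350000000 rad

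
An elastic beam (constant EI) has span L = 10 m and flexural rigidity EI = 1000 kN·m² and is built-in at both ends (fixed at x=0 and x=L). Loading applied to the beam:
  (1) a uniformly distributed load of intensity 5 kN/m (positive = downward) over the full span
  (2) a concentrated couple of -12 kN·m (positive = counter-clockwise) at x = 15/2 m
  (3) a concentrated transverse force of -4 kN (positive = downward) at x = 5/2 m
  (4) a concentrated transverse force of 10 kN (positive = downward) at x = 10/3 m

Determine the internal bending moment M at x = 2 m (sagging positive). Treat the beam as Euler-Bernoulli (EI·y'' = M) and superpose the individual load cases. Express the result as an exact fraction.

M(2) = -209/120 kN·m

Load 1 — uniform load w=5 kN/m over full span:
  M_1 = wLx/2 - wL²/12 - wx²/2 = 5·10·2/2 - 5·10²/12 - 5·2²/2 = -5/3 kN·m
Load 2 — applied couple M₀=-12 kN·m at a=15/2 m (b=L-a=5/2):
  M_2 = R_Ax - M_A  [x≤a] with R_A=-27/20, M_A=-15/4 = (-27/20)·2 - (-15/4) = 21/20 kN·m
Load 3 — point force P=-4 kN at a=5/2 m (b=L-a=15/2):
  M_3 = Pb²(3a+b)x/L³ - Pab²/L²  [x≤a] = (-4)·(15/2)²·(3·(5/2)+(15/2))·2/10³ - (-4)·(5/2)·(15/2)²/10² = -9/8 kN·m
Load 4 — point force P=10 kN at a=10/3 m (b=L-a=20/3):
  M_4 = Pb²(3a+b)x/L³ - Pab²/L²  [x≤a] = 10·(20/3)²·(3·(10/3)+(20/3))·2/10³ - 10·(10/3)·(20/3)²/10² = 0 kN·m
Superposition: M = Σ M_i = -209/120 kN·m ≈ -1.741667 kN·m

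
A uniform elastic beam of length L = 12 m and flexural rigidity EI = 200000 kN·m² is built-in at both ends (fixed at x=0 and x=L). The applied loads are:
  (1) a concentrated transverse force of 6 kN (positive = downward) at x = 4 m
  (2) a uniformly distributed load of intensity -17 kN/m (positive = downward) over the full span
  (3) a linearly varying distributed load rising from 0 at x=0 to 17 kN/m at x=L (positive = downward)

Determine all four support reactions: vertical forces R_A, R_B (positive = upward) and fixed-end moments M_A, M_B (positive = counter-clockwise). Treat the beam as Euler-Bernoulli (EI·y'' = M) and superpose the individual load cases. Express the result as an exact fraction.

R_A = -3013/45 kN, M_A = -1676/15 kN·m, R_B = -1307/45 kN, M_B = 1144/15 kN·m

Load 1 — point force P=6 kN at a=4 m (b=L-a=8):
  R_A = Pb²(3a+b)/L³ = 6·8²·(3·4+8)/12³ = 40/9 kN
  M_A = Pab²/L² = 6·4·8²/12² = 32/3 kN·m
  R_B = Pa²(a+3b)/L³ = 6·4²·(4+3·8)/12³ = 14/9 kN
  M_B = -Pa²b/L² = -6·4²·8/12² = -16/3 kN·m
Load 2 — uniform load w=-17 kN/m over full span:
  R_A = wL/2 = (-17)·12/2 = -102 kN
  M_A = wL²/12 = (-17)·12²/12 = -204 kN·m
  R_B = wL/2 = (-17)·12/2 = -102 kN
  M_B = -wL²/12 = -(-17)·12²/12 = 204 kN·m
Load 3 — triangular load w₀=17 kN/m (0→w₀ over full span):
  R_A = 3w₀L/20 = 3·17·12/20 = 153/5 kN
  M_A = w₀L²/30 = 17·12²/30 = 408/5 kN·m
  R_B = 7w₀L/20 = 7·17·12/20 = 357/5 kN
  M_B = -w₀L²/20 = -17·12²/20 = -612/5 kN·m
Superposition: R_A = -3013/45 kN, M_A = -1676/15 kN·m, R_B = -1307/45 kN, M_B = 1144/15 kN·m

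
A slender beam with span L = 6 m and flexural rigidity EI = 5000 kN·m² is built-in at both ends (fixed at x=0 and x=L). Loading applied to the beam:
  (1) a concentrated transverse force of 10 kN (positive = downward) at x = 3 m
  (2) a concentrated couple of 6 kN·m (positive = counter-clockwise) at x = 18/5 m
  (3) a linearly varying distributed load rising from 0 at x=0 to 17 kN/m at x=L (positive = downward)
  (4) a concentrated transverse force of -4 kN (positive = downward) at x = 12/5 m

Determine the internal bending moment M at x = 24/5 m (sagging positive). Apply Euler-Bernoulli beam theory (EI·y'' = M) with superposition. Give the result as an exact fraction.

Load 1 — point force P=10 kN at a=3 m (b=L-a=3):
  M_1 = Pa²(a+3b)(L-x)/L³ - Pa²b/L²  [x>a] = 10·3²·(3+3·3)·(6-(24/5))/6³ - 10·3²·3/6² = -3/2 kN·m
Load 2 — applied couple M₀=6 kN·m at a=18/5 m (b=L-a=12/5):
  M_2 = R_Ax - M_A - M₀  [x>a] with R_A=36/25, M_A=48/25 = (36/25)·(24/5) - (48/25) - 6 = -126/125 kN·m
Load 3 — triangular load w₀=17 kN/m (0→w₀ over full span):
  M_3 = 3w₀Lx/20 - w₀L²/30 - w₀x³/(6L) = 3·17·6·(24/5)/20 - 17·6²/30 - 17·(24/5)³/(6·6) = 102/125 kN·m
Load 4 — point force P=-4 kN at a=12/5 m (b=L-a=18/5):
  M_4 = Pa²(a+3b)(L-x)/L³ - Pa²b/L²  [x>a] = (-4)·(12/5)²·((12/5)+3·(18/5))·(6-(24/5))/6³ - (-4)·(12/5)²·(18/5)/6² = 384/625 kN·m
Superposition: M = Σ M_i = -1347/1250 kN·m ≈ -1.077600 kN·m

M(24/5) = -1347/1250 kN·m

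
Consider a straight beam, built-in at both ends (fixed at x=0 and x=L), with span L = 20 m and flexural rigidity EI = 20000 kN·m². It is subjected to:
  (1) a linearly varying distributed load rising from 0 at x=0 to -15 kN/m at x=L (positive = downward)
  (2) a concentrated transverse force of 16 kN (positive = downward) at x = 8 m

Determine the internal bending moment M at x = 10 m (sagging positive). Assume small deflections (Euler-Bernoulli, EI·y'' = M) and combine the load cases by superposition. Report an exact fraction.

M(10) = -497/5 kN·m

Load 1 — triangular load w₀=-15 kN/m (0→w₀ over full span):
  M_1 = 3w₀Lx/20 - w₀L²/30 - w₀x³/(6L) = 3·(-15)·20·10/20 - (-15)·20²/30 - (-15)·10³/(6·20) = -125 kN·m
Load 2 — point force P=16 kN at a=8 m (b=L-a=12):
  M_2 = Pa²(a+3b)(L-x)/L³ - Pa²b/L²  [x>a] = 16·8²·(8+3·12)·(20-10)/20³ - 16·8²·12/20² = 128/5 kN·m
Superposition: M = Σ M_i = -497/5 kN·m ≈ -99.400000 kN·m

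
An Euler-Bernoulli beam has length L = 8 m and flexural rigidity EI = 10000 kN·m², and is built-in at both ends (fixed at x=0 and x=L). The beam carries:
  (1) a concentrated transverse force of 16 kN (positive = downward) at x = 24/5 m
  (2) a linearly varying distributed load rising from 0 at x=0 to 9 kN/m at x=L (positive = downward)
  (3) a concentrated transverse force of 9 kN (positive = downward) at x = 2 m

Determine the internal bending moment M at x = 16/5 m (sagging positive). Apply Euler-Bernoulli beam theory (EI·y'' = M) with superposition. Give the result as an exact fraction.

Load 1 — point force P=16 kN at a=24/5 m (b=L-a=16/5):
  M_1 = Pb²(3a+b)x/L³ - Pab²/L²  [x≤a] = 16·(16/5)²·(3·(24/5)+(16/5))·(16/5)/8³ - 16·(24/5)·(16/5)²/8² = 3584/625 kN·m
Load 2 — triangular load w₀=9 kN/m (0→w₀ over full span):
  M_2 = 3w₀Lx/20 - w₀L²/30 - w₀x³/(6L) = 3·9·8·(16/5)/20 - 9·8²/30 - 9·(16/5)³/(6·8) = 1152/125 kN·m
Load 3 — point force P=9 kN at a=2 m (b=L-a=6):
  M_3 = Pa²(a+3b)(L-x)/L³ - Pa²b/L²  [x>a] = 9·2²·(2+3·6)·(8-(16/5))/8³ - 9·2²·6/8² = 27/8 kN·m
Superposition: M = Σ M_i = 91627/5000 kN·m ≈ 18.325400 kN·m

M(16/5) = 91627/5000 kN·m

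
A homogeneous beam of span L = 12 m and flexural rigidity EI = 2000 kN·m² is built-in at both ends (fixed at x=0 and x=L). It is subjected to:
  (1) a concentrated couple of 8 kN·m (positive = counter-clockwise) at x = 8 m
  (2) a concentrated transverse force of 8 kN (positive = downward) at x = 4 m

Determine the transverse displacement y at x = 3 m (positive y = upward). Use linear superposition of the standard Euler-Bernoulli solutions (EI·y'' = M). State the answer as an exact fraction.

y(3) = -17/750 m

Load 1 — applied couple M₀=8 kN·m at a=8 m (b=L-a=4):
  y_1 = (R_Ax³/6 - M_Ax²/2)/EI  [x≤a] with R_A=8/9, M_A=8/3 = ((8/9)·3³/6 - (8/3)·3²/2)/2000 = -1/250 m
Load 2 — point force P=8 kN at a=4 m (b=L-a=8):
  y_2 = -Pb²x²(3aL-(3a+b)x)/(6L³EI)  [x≤a] = -8·8²·3²·(3·4·12-(3·4+8)·3)/(6·12³·2000) = -7/375 m
Superposition: y = Σ y_i = -17/750 m ≈ -0.022667 m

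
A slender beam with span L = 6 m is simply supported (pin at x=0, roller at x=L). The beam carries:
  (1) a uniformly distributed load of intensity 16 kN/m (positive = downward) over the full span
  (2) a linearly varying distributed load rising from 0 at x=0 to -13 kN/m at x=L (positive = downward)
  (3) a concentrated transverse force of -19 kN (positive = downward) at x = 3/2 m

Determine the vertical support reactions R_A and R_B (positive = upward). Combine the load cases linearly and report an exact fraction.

Load 1 — uniform load w=16 kN/m over full span:
  R_A = wL/2 = 16·6/2 = 48 kN
  R_B = wL/2 = 16·6/2 = 48 kN
Load 2 — triangular load w₀=-13 kN/m (0→w₀ over full span):
  R_A = w₀L/6 = (-13)·6/6 = -13 kN
  R_B = w₀L/3 = (-13)·6/3 = -26 kN
Load 3 — point force P=-19 kN at a=3/2 m (b=L-a=9/2):
  R_A = Pb/L = (-19)·(9/2)/6 = -57/4 kN
  R_B = Pa/L = (-19)·(3/2)/6 = -19/4 kN
Superposition: R_A = 83/4 kN, R_B = 69/4 kN

R_A = 83/4 kN, R_B = 69/4 kN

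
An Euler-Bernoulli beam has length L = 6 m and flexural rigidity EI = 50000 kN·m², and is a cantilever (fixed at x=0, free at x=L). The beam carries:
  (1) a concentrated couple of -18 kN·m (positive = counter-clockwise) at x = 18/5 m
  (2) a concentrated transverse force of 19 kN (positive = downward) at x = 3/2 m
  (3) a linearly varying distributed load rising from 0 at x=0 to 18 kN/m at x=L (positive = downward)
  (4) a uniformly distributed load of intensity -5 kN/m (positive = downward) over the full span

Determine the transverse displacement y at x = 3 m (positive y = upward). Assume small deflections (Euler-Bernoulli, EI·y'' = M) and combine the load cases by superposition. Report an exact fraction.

y(3) = -46611/4000000 m

Load 1 — applied couple M₀=-18 kN·m at a=18/5 m (b=L-a=12/5):
  y_1 = M₀x²/(2EI)  [x≤a] = (-18)·3²/(2·50000) = -81/50000 m
Load 2 — point force P=19 kN at a=3/2 m (b=L-a=9/2):
  y_2 = -Pa²(3x-a)/(6EI)  [x>a] = -19·(3/2)²·(3·3-(3/2))/(6·50000) = -171/160000 m
Load 3 — triangular load w₀=18 kN/m (0→w₀ over full span):
  y_3 = (w₀Lx³/12-w₀L²x²/6-w₀x⁵/(120L))/EI = (18·6·3³/12-18·6²·3²/6-18·3⁵/(120·6))/50000 = -29403/2000000 m
Load 4 — uniform load w=-5 kN/m over full span:
  y_4 = -wx²(x²-4Lx+6L²)/(24EI) = -(-5)·3²·(3²-4·6·3+6·6²)/(24·50000) = 459/80000 m
Superposition: y = Σ y_i = -46611/4000000 m ≈ -0.011653 m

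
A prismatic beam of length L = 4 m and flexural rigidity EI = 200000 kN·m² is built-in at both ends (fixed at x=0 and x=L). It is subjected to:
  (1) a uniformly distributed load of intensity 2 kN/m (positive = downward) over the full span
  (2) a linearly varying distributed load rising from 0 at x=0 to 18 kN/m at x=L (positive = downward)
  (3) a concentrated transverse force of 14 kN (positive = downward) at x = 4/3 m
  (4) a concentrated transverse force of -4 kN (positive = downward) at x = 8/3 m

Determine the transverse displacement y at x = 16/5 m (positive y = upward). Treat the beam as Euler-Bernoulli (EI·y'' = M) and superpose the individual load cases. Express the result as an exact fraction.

y(16/5) = -2791/146484375 m

Load 1 — uniform load w=2 kN/m over full span:
  y_1 = -wx²(L-x)²/(24EI) = -2·(16/5)²·(4-(16/5))²/(24·200000) = -16/5859375 m
Load 2 — triangular load w₀=18 kN/m (0→w₀ over full span):
  y_2 = -w₀x²(L-x)²(x+2L)/(120LEI) = -18·(16/5)²·(4-(16/5))²·((16/5)+2·4)/(120·4·200000) = -672/48828125 m
Load 3 — point force P=14 kN at a=4/3 m (b=L-a=8/3):
  y_3 = -Pa²(L-x)²(3bL-(3b+a)(L-x))/(6L³EI)  [x>a] = -14·(4/3)²·(4-(16/5))²·(3·(8/3)·4-(3·(8/3)+(4/3))·(4-(16/5)))/(6·4³·200000) = -161/31640625 m
Load 4 — point force P=-4 kN at a=8/3 m (b=L-a=4/3):
  y_4 = -Pa²(L-x)²(3bL-(3b+a)(L-x))/(6L³EI)  [x>a] = -(-4)·(8/3)²·(4-(16/5))²·(3·(4/3)·4-(3·(4/3)+(8/3))·(4-(16/5)))/(6·4³·200000) = 16/6328125 m
Superposition: y = Σ y_i = -2791/146484375 m ≈ -0.000019 m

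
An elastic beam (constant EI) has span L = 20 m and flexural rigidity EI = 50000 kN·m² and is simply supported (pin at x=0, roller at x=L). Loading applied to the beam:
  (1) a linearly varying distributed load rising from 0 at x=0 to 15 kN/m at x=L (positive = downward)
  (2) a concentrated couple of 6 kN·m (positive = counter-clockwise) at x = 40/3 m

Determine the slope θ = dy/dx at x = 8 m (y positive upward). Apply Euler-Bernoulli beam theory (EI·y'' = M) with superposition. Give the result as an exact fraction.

Load 1 — triangular load w₀=15 kN/m (0→w₀ over full span):
  θ_1 = -w₀(7L⁴-30L²x²+15x⁴)/(360LEI) = -15·(7·20⁴-30·20²·8²+15·8⁴)/(360·20·50000) = -323/18750 rad
Load 2 — applied couple M₀=6 kN·m at a=40/3 m (b=L-a=20/3):
  θ_2 = (M₀x²/(2L)+C₁)/EI  [x≤a] with C₁=M₀(3b²-L²)/(6L)=-40/3 = (6·8²/(2·20)+(-40/3))/50000 = -7/93750 rad
Superposition: θ = Σ θ_i = -811/46875 rad ≈ -0.017301 rad

θ(8) = -811/46875 rad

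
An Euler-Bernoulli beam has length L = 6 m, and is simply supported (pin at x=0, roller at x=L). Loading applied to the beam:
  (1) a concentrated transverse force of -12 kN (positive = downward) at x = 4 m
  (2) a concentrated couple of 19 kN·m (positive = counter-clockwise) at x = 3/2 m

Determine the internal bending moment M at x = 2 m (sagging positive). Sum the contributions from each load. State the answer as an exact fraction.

Load 1 — point force P=-12 kN at a=4 m (b=L-a=2):
  M_1 = Pbx/L  [x≤a] = (-12)·2·2/6 = -8 kN·m
Load 2 — applied couple M₀=19 kN·m at a=3/2 m (b=L-a=9/2):
  M_2 = M₀x/L - M₀  [x>a] = 19·2/6 - 19 = -38/3 kN·m
Superposition: M = Σ M_i = -62/3 kN·m ≈ -20.666667 kN·m

M(2) = -62/3 kN·m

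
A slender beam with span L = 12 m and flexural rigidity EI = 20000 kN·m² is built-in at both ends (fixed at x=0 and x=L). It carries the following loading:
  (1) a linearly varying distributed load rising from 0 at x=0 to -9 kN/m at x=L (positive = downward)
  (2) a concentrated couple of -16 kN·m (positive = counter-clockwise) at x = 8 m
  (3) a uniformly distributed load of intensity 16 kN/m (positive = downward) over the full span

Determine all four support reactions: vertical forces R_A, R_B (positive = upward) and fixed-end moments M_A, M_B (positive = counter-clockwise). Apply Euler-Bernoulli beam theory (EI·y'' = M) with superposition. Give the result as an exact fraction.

R_A = 3511/45 kN, M_A = 2152/15 kN·m, R_B = 2699/45 kN, M_B = -636/5 kN·m

Load 1 — triangular load w₀=-9 kN/m (0→w₀ over full span):
  R_A = 3w₀L/20 = 3·(-9)·12/20 = -81/5 kN
  M_A = w₀L²/30 = (-9)·12²/30 = -216/5 kN·m
  R_B = 7w₀L/20 = 7·(-9)·12/20 = -189/5 kN
  M_B = -w₀L²/20 = -(-9)·12²/20 = 324/5 kN·m
Load 2 — applied couple M₀=-16 kN·m at a=8 m (b=L-a=4):
  R_A = 6M₀ab/L³ = 6·(-16)·8·4/12³ = -16/9 kN
  M_A = M₀b(2a-b)/L² = (-16)·4·(2·8-4)/12² = -16/3 kN·m
  R_B = -6M₀ab/L³ = -6·(-16)·8·4/12³ = 16/9 kN
  M_B = M₀a(2b-a)/L² = (-16)·8·(2·4-8)/12² = 0 kN·m
Load 3 — uniform load w=16 kN/m over full span:
  R_A = wL/2 = 16·12/2 = 96 kN
  M_A = wL²/12 = 16·12²/12 = 192 kN·m
  R_B = wL/2 = 16·12/2 = 96 kN
  M_B = -wL²/12 = -16·12²/12 = -192 kN·m
Superposition: R_A = 3511/45 kN, M_A = 2152/15 kN·m, R_B = 2699/45 kN, M_B = -636/5 kN·m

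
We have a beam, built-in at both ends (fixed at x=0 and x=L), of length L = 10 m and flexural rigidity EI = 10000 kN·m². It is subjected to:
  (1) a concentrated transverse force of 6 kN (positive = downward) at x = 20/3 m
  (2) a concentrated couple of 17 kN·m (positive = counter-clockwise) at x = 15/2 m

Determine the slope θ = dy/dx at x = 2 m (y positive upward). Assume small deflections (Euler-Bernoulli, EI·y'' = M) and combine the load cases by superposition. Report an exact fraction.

Load 1 — point force P=6 kN at a=20/3 m (b=L-a=10/3):
  θ_1 = -Pb²x(2aL-(3a+b)x)/(2L³EI)  [x≤a] = -6·(10/3)²·2·(2·(20/3)·10-(3·(20/3)+(10/3))·2)/(2·10³·10000) = -13/22500 rad
Load 2 — applied couple M₀=17 kN·m at a=15/2 m (b=L-a=5/2):
  θ_2 = (R_Ax²/2 - M_Ax)/EI  [x≤a] with R_A=153/80, M_A=85/16 = ((153/80)·2²/2 - (85/16)·2)/10000 = -17/25000 rad
Superposition: θ = Σ θ_i = -283/225000 rad ≈ -0.001258 rad

θ(2) = -283/225000 rad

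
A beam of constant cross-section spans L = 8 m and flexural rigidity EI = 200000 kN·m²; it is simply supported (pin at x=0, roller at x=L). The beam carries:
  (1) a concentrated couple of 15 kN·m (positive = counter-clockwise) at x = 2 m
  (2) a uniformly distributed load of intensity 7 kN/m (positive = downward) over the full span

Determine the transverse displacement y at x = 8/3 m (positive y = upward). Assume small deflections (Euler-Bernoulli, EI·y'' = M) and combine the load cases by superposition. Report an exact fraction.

Load 1 — applied couple M₀=15 kN·m at a=2 m (b=L-a=6):
  y_1 = (M₀x³/(6L)-M₀(x-a)²/2+C₁x)/EI  [x>a] with C₁=M₀(3b²-L²)/(6L)=55/4 = (15·(8/3)³/(6·8)-15·((8/3)-2)²/2+(55/4)·(8/3))/200000 = 53/270000 m
Load 2 — uniform load w=7 kN/m over full span:
  y_2 = -wx(L³-2Lx²+x³)/(24EI) = -7·(8/3)·(8³-2·8·(8/3)²+(8/3)³)/(24·200000) = -1232/759375 m
Superposition: y = Σ y_i = -17327/12150000 m ≈ -0.001426 m

y(8/3) = -17327/12150000 m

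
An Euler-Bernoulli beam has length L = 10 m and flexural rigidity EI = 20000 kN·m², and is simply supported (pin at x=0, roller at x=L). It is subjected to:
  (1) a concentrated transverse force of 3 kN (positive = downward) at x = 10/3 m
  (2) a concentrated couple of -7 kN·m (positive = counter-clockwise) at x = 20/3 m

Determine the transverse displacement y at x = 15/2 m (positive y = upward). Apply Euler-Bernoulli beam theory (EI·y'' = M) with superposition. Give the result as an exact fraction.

Load 1 — point force P=3 kN at a=10/3 m (b=L-a=20/3):
  y_1 = -Pa(L-x)(2Lx-a²-x²)/(6LEI)  [x>a] = -3·(10/3)·(10-(15/2))·(2·10·(15/2)-(10/3)²-(15/2)²)/(6·10·20000) = -119/69120 m
Load 2 — applied couple M₀=-7 kN·m at a=20/3 m (b=L-a=10/3):
  y_2 = (M₀x³/(6L)-M₀(x-a)²/2+C₁x)/EI  [x>a] with C₁=M₀(3b²-L²)/(6L)=70/9 = ((-7)·(15/2)³/(6·10)-(-7)·((15/2)-(20/3))²/2+(70/9)·(15/2))/20000 = 133/230400 m
Superposition: y = Σ y_i = -791/691200 m ≈ -0.001144 m

y(15/2) = -791/691200 m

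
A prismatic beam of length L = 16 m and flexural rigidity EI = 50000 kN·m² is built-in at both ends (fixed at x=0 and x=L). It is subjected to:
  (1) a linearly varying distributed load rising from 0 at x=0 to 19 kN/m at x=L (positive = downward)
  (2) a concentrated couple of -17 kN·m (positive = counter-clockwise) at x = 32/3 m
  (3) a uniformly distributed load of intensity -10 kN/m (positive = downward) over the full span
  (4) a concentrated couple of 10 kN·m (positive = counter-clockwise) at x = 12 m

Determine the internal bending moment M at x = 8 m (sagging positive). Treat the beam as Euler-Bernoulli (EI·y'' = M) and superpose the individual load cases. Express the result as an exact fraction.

M(8) = -17/2 kN·m

Load 1 — triangular load w₀=19 kN/m (0→w₀ over full span):
  M_1 = 3w₀Lx/20 - w₀L²/30 - w₀x³/(6L) = 3·19·16·8/20 - 19·16²/30 - 19·8³/(6·16) = 304/3 kN·m
Load 2 — applied couple M₀=-17 kN·m at a=32/3 m (b=L-a=16/3):
  M_2 = R_Ax - M_A  [x≤a] with R_A=-17/12, M_A=-17/3 = (-17/12)·8 - (-17/3) = -17/3 kN·m
Load 3 — uniform load w=-10 kN/m over full span:
  M_3 = wLx/2 - wL²/12 - wx²/2 = (-10)·16·8/2 - (-10)·16²/12 - (-10)·8²/2 = -320/3 kN·m
Load 4 — applied couple M₀=10 kN·m at a=12 m (b=L-a=4):
  M_4 = R_Ax - M_A  [x≤a] with R_A=45/64, M_A=25/8 = (45/64)·8 - (25/8) = 5/2 kN·m
Superposition: M = Σ M_i = -17/2 kN·m ≈ -8.500000 kN·m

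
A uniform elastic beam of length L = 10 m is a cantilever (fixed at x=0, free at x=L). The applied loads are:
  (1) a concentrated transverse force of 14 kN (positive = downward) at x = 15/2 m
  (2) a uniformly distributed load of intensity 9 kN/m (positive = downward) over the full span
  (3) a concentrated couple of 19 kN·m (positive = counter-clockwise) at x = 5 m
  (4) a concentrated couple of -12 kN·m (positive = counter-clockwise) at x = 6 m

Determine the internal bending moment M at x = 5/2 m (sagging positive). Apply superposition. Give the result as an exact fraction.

M(5/2) = -2529/8 kN·m

Load 1 — point force P=14 kN at a=15/2 m (b=L-a=5/2):
  M_1 = -P(a-x)  [x≤a] = -14·((15/2)-(5/2)) = -70 kN·m
Load 2 — uniform load w=9 kN/m over full span:
  M_2 = -w(L-x)²/2 = -9·(10-(5/2))²/2 = -2025/8 kN·m
Load 3 — applied couple M₀=19 kN·m at a=5 m (b=L-a=5):
  M_3 = M₀  [x≤a] = 19 = 19 kN·m
Load 4 — applied couple M₀=-12 kN·m at a=6 m (b=L-a=4):
  M_4 = M₀  [x≤a] = (-12) = -12 kN·m
Superposition: M = Σ M_i = -2529/8 kN·m ≈ -316.125000 kN·m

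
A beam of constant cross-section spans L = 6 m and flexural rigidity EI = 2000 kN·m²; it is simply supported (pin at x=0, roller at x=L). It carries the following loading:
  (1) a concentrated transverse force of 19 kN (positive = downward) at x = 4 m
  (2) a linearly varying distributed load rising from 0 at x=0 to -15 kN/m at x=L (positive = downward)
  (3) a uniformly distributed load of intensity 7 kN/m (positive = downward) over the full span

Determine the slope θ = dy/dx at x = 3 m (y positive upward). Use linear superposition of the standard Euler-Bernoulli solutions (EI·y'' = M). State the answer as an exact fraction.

Load 1 — point force P=19 kN at a=4 m (b=L-a=2):
  θ_1 = -Pb(L²-b²-3x²)/(6LEI)  [x≤a] = -19·2·(6²-2²-3·3²)/(6·6·2000) = -19/7200 rad
Load 2 — triangular load w₀=-15 kN/m (0→w₀ over full span):
  θ_2 = -w₀(7L⁴-30L²x²+15x⁴)/(360LEI) = -(-15)·(7·6⁴-30·6²·3²+15·3⁴)/(360·6·2000) = 63/32000 rad
Load 3 — uniform load w=7 kN/m over full span:
  θ_3 = -w(L³-6Lx²+4x³)/(24EI) = -7·(6³-6·6·3²+4·3³)/(24·2000) = 0 rad
Superposition: θ = Σ θ_i = -193/288000 rad ≈ -0.000670 rad

θ(3) = -193/288000 rad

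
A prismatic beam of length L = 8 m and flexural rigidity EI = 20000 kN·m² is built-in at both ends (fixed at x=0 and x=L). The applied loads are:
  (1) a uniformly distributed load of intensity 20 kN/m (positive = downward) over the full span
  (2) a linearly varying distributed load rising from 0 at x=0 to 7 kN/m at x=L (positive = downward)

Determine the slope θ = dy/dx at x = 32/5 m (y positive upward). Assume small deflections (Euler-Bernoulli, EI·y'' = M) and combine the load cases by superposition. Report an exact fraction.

Load 1 — uniform load w=20 kN/m over full span:
  θ_1 = -wx(L-x)(L-2x)/(12EI) = -20·(32/5)·(8-(32/5))·(8-2·(32/5))/(12·20000) = 64/15625 rad
Load 2 — triangular load w₀=7 kN/m (0→w₀ over full span):
  θ_2 = -w₀(2x(L-x)(L-2x)(x+2L)+x²(L-x)²)/(120LEI) = -7·(2·(32/5)·(8-(32/5))·(8-2·(32/5))·((32/5)+2·8)+(32/5)²·(8-(32/5))²)/(120·8·20000) = 896/1171875 rad
Superposition: θ = Σ θ_i = 5696/1171875 rad ≈ 0.004861 rad

θ(32/5) = 5696/1171875 rad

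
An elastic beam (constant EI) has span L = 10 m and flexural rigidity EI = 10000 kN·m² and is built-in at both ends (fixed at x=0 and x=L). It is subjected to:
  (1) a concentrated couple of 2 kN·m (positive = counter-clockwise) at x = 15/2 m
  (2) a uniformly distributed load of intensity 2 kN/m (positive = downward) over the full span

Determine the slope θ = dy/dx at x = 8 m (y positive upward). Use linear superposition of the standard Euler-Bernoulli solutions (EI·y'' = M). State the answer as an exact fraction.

θ(8) = 43/25000 rad

Load 1 — applied couple M₀=2 kN·m at a=15/2 m (b=L-a=5/2):
  θ_1 = (R_Ax²/2 - M_Ax - M₀(x-a))/EI  [x>a] with R_A=9/40, M_A=5/8 = ((9/40)·8²/2 - (5/8)·8 - 2·(8-(15/2)))/10000 = 3/25000 rad
Load 2 — uniform load w=2 kN/m over full span:
  θ_2 = -wx(L-x)(L-2x)/(12EI) = -2·8·(10-8)·(10-2·8)/(12·10000) = 1/625 rad
Superposition: θ = Σ θ_i = 43/25000 rad ≈ 0.001720 rad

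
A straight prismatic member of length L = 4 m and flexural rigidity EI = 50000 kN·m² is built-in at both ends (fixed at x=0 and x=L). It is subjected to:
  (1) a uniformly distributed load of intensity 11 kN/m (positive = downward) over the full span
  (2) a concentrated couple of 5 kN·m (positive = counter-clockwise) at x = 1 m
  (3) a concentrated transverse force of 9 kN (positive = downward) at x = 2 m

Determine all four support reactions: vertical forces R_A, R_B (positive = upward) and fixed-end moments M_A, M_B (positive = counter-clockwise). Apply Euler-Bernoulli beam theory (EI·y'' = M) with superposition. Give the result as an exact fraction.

Load 1 — uniform load w=11 kN/m over full span:
  R_A = wL/2 = 11·4/2 = 22 kN
  M_A = wL²/12 = 11·4²/12 = 44/3 kN·m
  R_B = wL/2 = 11·4/2 = 22 kN
  M_B = -wL²/12 = -11·4²/12 = -44/3 kN·m
Load 2 — applied couple M₀=5 kN·m at a=1 m (b=L-a=3):
  R_A = 6M₀ab/L³ = 6·5·1·3/4³ = 45/32 kN
  M_A = M₀b(2a-b)/L² = 5·3·(2·1-3)/4² = -15/16 kN·m
  R_B = -6M₀ab/L³ = -6·5·1·3/4³ = -45/32 kN
  M_B = M₀a(2b-a)/L² = 5·1·(2·3-1)/4² = 25/16 kN·m
Load 3 — point force P=9 kN at a=2 m (b=L-a=2):
  R_A = Pb²(3a+b)/L³ = 9·2²·(3·2+2)/4³ = 9/2 kN
  M_A = Pab²/L² = 9·2·2²/4² = 9/2 kN·m
  R_B = Pa²(a+3b)/L³ = 9·2²·(2+3·2)/4³ = 9/2 kN
  M_B = -Pa²b/L² = -9·2²·2/4² = -9/2 kN·m
Superposition: R_A = 893/32 kN, M_A = 875/48 kN·m, R_B = 803/32 kN, M_B = -845/48 kN·m

R_A = 893/32 kN, M_A = 875/48 kN·m, R_B = 803/32 kN, M_B = -845/48 kN·m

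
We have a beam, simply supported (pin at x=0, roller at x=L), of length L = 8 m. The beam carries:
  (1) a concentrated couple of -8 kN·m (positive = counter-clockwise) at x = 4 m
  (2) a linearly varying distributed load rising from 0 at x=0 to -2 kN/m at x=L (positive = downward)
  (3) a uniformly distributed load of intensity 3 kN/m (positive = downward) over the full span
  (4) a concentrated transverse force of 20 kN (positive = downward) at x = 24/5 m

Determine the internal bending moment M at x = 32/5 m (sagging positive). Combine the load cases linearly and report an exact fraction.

M(32/5) = 3752/125 kN·m

Load 1 — applied couple M₀=-8 kN·m at a=4 m (b=L-a=4):
  M_1 = M₀x/L - M₀  [x>a] = (-8)·(32/5)/8 - (-8) = 8/5 kN·m
Load 2 — triangular load w₀=-2 kN/m (0→w₀ over full span):
  M_2 = w₀Lx/6 - w₀x³/(6L) = (-2)·8·(32/5)/6 - (-2)·(32/5)³/(6·8) = -768/125 kN·m
Load 3 — uniform load w=3 kN/m over full span:
  M_3 = wx(L-x)/2 = 3·(32/5)·(8-(32/5))/2 = 384/25 kN·m
Load 4 — point force P=20 kN at a=24/5 m (b=L-a=16/5):
  M_4 = Pa(L-x)/L  [x>a] = 20·(24/5)·(8-(32/5))/8 = 96/5 kN·m
Superposition: M = Σ M_i = 3752/125 kN·m ≈ 30.016000 kN·m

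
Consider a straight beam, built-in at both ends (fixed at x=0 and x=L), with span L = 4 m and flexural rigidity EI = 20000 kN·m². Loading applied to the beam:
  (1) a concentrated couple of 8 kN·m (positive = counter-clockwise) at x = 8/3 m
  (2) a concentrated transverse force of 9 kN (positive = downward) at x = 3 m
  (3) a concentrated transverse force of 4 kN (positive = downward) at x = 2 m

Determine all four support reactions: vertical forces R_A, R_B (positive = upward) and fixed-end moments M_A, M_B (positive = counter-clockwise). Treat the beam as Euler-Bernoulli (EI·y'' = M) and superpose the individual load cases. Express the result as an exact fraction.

R_A = 583/96 kN, M_A = 305/48 kN·m, R_B = 665/96 kN, M_B = -113/16 kN·m

Load 1 — applied couple M₀=8 kN·m at a=8/3 m (b=L-a=4/3):
  R_A = 6M₀ab/L³ = 6·8·(8/3)·(4/3)/4³ = 8/3 kN
  M_A = M₀b(2a-b)/L² = 8·(4/3)·(2·(8/3)-(4/3))/4² = 8/3 kN·m
  R_B = -6M₀ab/L³ = -6·8·(8/3)·(4/3)/4³ = -8/3 kN
  M_B = M₀a(2b-a)/L² = 8·(8/3)·(2·(4/3)-(8/3))/4² = 0 kN·m
Load 2 — point force P=9 kN at a=3 m (b=L-a=1):
  R_A = Pb²(3a+b)/L³ = 9·1²·(3·3+1)/4³ = 45/32 kN
  M_A = Pab²/L² = 9·3·1²/4² = 27/16 kN·m
  R_B = Pa²(a+3b)/L³ = 9·3²·(3+3·1)/4³ = 243/32 kN
  M_B = -Pa²b/L² = -9·3²·1/4² = -81/16 kN·m
Load 3 — point force P=4 kN at a=2 m (b=L-a=2):
  R_A = Pb²(3a+b)/L³ = 4·2²·(3·2+2)/4³ = 2 kN
  M_A = Pab²/L² = 4·2·2²/4² = 2 kN·m
  R_B = Pa²(a+3b)/L³ = 4·2²·(2+3·2)/4³ = 2 kN
  M_B = -Pa²b/L² = -4·2²·2/4² = -2 kN·m
Superposition: R_A = 583/96 kN, M_A = 305/48 kN·m, R_B = 665/96 kN, M_B = -113/16 kN·m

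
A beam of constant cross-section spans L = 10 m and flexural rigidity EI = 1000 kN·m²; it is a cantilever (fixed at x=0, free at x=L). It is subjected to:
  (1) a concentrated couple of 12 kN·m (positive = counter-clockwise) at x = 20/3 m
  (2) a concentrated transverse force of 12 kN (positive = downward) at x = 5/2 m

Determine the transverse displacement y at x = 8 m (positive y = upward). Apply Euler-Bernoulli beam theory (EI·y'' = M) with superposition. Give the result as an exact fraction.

y(8) = 251/2400 m

Load 1 — applied couple M₀=12 kN·m at a=20/3 m (b=L-a=10/3):
  y_1 = M₀a(2x-a)/(2EI)  [x>a] = 12·(20/3)·(2·8-(20/3))/(2·1000) = 28/75 m
Load 2 — point force P=12 kN at a=5/2 m (b=L-a=15/2):
  y_2 = -Pa²(3x-a)/(6EI)  [x>a] = -12·(5/2)²·(3·8-(5/2))/(6·1000) = -43/160 m
Superposition: y = Σ y_i = 251/2400 m ≈ 0.104583 m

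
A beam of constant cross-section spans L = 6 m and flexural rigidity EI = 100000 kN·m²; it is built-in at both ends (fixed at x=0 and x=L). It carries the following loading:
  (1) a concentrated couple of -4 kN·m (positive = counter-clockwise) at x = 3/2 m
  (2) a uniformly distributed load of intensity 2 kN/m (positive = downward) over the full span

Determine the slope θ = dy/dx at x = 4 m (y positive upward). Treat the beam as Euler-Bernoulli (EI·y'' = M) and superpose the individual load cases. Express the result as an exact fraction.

Load 1 — applied couple M₀=-4 kN·m at a=3/2 m (b=L-a=9/2):
  θ_1 = (R_Ax²/2 - M_Ax - M₀(x-a))/EI  [x>a] with R_A=-3/4, M_A=3/4 = ((-3/4)·4²/2 - (3/4)·4 - (-4)·(4-(3/2)))/100000 = 1/100000 rad
Load 2 — uniform load w=2 kN/m over full span:
  θ_2 = -wx(L-x)(L-2x)/(12EI) = -2·4·(6-4)·(6-2·4)/(12·100000) = 1/37500 rad
Superposition: θ = Σ θ_i = 11/300000 rad ≈ 0.000037 rad

θ(4) = 11/300000 rad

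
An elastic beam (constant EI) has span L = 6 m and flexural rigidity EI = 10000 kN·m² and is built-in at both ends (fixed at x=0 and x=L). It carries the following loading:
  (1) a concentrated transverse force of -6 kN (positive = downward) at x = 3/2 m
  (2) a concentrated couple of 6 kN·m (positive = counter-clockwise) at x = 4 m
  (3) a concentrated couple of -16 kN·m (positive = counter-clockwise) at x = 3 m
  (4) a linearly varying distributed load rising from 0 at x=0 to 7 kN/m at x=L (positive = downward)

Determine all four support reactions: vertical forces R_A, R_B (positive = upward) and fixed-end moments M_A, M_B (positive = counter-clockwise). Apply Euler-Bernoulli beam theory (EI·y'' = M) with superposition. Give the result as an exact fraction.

Load 1 — point force P=-6 kN at a=3/2 m (b=L-a=9/2):
  R_A = Pb²(3a+b)/L³ = (-6)·(9/2)²·(3·(3/2)+(9/2))/6³ = -81/16 kN
  M_A = Pab²/L² = (-6)·(3/2)·(9/2)²/6² = -81/16 kN·m
  R_B = Pa²(a+3b)/L³ = (-6)·(3/2)²·((3/2)+3·(9/2))/6³ = -15/16 kN
  M_B = -Pa²b/L² = -(-6)·(3/2)²·(9/2)/6² = 27/16 kN·m
Load 2 — applied couple M₀=6 kN·m at a=4 m (b=L-a=2):
  R_A = 6M₀ab/L³ = 6·6·4·2/6³ = 4/3 kN
  M_A = M₀b(2a-b)/L² = 6·2·(2·4-2)/6² = 2 kN·m
  R_B = -6M₀ab/L³ = -6·6·4·2/6³ = -4/3 kN
  M_B = M₀a(2b-a)/L² = 6·4·(2·2-4)/6² = 0 kN·m
Load 3 — applied couple M₀=-16 kN·m at a=3 m (b=L-a=3):
  R_A = 6M₀ab/L³ = 6·(-16)·3·3/6³ = -4 kN
  M_A = M₀b(2a-b)/L² = (-16)·3·(2·3-3)/6² = -4 kN·m
  R_B = -6M₀ab/L³ = -6·(-16)·3·3/6³ = 4 kN
  M_B = M₀a(2b-a)/L² = (-16)·3·(2·3-3)/6² = -4 kN·m
Load 4 — triangular load w₀=7 kN/m (0→w₀ over full span):
  R_A = 3w₀L/20 = 3·7·6/20 = 63/10 kN
  M_A = w₀L²/30 = 7·6²/30 = 42/5 kN·m
  R_B = 7w₀L/20 = 7·7·6/20 = 147/10 kN
  M_B = -w₀L²/20 = -7·6²/20 = -63/5 kN·m
Superposition: R_A = -343/240 kN, M_A = 107/80 kN·m, R_B = 3943/240 kN, M_B = -1193/80 kN·m

R_A = -343/240 kN, M_A = 107/80 kN·m, R_B = 3943/240 kN, M_B = -1193/80 kN·m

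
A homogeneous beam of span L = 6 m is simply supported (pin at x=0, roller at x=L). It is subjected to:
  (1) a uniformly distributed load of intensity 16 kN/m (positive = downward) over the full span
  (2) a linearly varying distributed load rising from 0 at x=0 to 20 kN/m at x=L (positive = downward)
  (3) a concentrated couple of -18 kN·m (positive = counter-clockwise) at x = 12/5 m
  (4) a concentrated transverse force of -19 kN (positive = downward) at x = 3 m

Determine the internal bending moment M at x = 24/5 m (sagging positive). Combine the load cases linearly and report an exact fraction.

Load 1 — uniform load w=16 kN/m over full span:
  M_1 = wx(L-x)/2 = 16·(24/5)·(6-(24/5))/2 = 1152/25 kN·m
Load 2 — triangular load w₀=20 kN/m (0→w₀ over full span):
  M_2 = w₀Lx/6 - w₀x³/(6L) = 20·6·(24/5)/6 - 20·(24/5)³/(6·6) = 864/25 kN·m
Load 3 — applied couple M₀=-18 kN·m at a=12/5 m (b=L-a=18/5):
  M_3 = M₀x/L - M₀  [x>a] = (-18)·(24/5)/6 - (-18) = 18/5 kN·m
Load 4 — point force P=-19 kN at a=3 m (b=L-a=3):
  M_4 = Pa(L-x)/L  [x>a] = (-19)·3·(6-(24/5))/6 = -57/5 kN·m
Superposition: M = Σ M_i = 1821/25 kN·m ≈ 72.840000 kN·m

M(24/5) = 1821/25 kN·m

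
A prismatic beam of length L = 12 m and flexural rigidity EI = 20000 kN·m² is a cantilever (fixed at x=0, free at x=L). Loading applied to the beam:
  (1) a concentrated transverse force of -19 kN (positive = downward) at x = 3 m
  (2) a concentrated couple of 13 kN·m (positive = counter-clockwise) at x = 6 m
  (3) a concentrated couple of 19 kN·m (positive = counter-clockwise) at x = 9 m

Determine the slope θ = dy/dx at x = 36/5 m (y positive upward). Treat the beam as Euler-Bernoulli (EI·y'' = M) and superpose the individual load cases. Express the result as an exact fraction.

Load 1 — point force P=-19 kN at a=3 m (b=L-a=9):
  θ_1 = -Pa²/(2EI)  [x>a] = -(-19)·3²/(2·20000) = 171/40000 rad
Load 2 — applied couple M₀=13 kN·m at a=6 m (b=L-a=6):
  θ_2 = M₀a/EI  [x>a] = 13·6/20000 = 39/10000 rad
Load 3 — applied couple M₀=19 kN·m at a=9 m (b=L-a=3):
  θ_3 = M₀x/EI  [x≤a] = 19·(36/5)/20000 = 171/25000 rad
Superposition: θ = Σ θ_i = 3003/200000 rad ≈ 0.015015 rad

θ(36/5) = 3003/200000 rad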